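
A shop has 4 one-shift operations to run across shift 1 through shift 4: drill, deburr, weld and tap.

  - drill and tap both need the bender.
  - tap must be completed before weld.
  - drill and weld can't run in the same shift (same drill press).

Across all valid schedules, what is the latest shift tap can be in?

Downstream work caps tap at shift 3.
tap at shift 3 is achievable: weld -> shift 4; drill -> shift 1; tap -> shift 3; deburr -> shift 1.

shift 3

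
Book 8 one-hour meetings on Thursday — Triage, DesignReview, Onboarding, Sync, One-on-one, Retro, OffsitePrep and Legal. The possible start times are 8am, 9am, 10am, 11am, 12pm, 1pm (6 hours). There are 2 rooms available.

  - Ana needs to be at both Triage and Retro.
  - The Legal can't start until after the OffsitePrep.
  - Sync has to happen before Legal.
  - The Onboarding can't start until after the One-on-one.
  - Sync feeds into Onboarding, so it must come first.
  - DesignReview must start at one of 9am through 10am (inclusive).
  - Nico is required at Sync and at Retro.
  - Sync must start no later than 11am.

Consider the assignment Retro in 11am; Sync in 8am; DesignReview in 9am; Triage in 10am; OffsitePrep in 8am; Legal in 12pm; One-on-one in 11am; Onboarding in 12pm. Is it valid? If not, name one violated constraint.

Yes, all constraints hold

Sync feeds into Onboarding, so it must come first — holds.
There are 2 rooms available — holds.
The Legal can't start until after the OffsitePrep — holds.
Nico is required at Sync and at Retro — holds.
Sync must start no later than 11am — holds.
DesignReview must start at one of 9am through 10am (inclusive) — holds.
Ana needs to be at both Triage and Retro — holds.
The Onboarding can't start until after the One-on-one — holds.
Sync has to happen before Legal — holds.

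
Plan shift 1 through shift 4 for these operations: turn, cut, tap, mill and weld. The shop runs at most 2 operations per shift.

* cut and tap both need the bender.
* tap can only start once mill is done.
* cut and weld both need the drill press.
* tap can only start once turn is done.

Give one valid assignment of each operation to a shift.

mill in shift 1; cut in shift 3; weld in shift 2; turn in shift 1; tap in shift 2

Checking: mill(shift 1) before tap(shift 2); turn(shift 1) before tap(shift 2); cut(shift 3) != weld(shift 2); cut(shift 3) != tap(shift 2); max 2 per shift (cap 2).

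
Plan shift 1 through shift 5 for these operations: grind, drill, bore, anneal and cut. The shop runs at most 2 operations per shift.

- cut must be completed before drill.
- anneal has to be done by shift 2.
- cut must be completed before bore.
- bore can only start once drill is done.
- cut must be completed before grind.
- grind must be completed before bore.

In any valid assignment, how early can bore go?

shift 3

Precedence pushes bore to at least shift 3.
bore at shift 3 is achievable: anneal in shift 1, grind in shift 2, drill in shift 2, cut in shift 1, bore in shift 3.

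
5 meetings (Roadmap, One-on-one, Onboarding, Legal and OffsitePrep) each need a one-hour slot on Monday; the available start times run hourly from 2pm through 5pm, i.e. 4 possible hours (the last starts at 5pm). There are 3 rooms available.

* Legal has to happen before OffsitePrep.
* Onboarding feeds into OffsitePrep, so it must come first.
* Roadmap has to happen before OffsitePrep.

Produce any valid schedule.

One-on-one -> 3pm, Onboarding -> 2pm, Roadmap -> 2pm, OffsitePrep -> 3pm, Legal -> 2pm

Checking: Legal(2pm) before OffsitePrep(3pm); Onboarding(2pm) before OffsitePrep(3pm); Roadmap(2pm) before OffsitePrep(3pm); max 3 per hour (cap 3).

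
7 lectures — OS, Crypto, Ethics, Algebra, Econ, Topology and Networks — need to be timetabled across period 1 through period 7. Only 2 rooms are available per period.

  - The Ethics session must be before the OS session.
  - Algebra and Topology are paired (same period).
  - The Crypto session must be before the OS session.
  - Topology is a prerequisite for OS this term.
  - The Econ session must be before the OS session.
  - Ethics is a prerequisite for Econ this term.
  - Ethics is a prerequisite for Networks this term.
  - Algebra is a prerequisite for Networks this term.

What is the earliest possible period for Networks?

Precedence pushes Networks to at least period 2.
Networks at period 3 is achievable: Topology -> period 2, Networks -> period 3, Algebra -> period 2, OS -> period 4, Ethics -> period 1, Crypto -> period 1, Econ -> period 3.
Nothing earlier works — the capacity limit rule out every period before period 3.

period 3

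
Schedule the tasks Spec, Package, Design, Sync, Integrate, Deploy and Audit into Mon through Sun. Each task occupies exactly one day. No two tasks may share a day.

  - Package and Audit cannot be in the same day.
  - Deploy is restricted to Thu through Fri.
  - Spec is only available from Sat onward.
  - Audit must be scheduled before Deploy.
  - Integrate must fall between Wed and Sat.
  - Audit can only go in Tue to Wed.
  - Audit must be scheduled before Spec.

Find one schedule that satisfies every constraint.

Sync in Sun; Audit in Tue; Design in Fri; Spec in Sat; Integrate in Wed; Deploy in Thu; Package in Mon

Checking: Audit(Tue) before Spec(Sat); Audit(Tue) before Deploy(Thu); Package(Mon) != Audit(Tue); Spec=Sat in [Sat,Sun]; Integrate=Wed in [Wed,Sat]; Deploy=Thu in [Thu,Fri]; Audit=Tue in [Tue,Wed]; max 1 per day (cap 1).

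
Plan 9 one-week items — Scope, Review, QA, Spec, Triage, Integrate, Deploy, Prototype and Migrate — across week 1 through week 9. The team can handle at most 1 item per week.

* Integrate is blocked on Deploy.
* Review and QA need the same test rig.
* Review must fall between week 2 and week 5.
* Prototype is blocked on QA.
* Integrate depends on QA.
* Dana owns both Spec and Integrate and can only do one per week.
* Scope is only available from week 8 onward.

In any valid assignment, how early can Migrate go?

Migrate at week 1 is achievable: Integrate=week 5, Prototype=week 6, Triage=week 9, Deploy=week 4, Review=week 2, Scope=week 8, Spec=week 7, Migrate=week 1, QA=week 3.

week 1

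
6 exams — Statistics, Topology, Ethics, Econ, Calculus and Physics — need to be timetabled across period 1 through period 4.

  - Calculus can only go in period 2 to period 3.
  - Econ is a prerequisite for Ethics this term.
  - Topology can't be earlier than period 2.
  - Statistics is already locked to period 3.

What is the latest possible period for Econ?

Downstream work caps Econ at period 3.
Econ at period 3 is achievable: Topology -> period 2; Ethics -> period 4; Calculus -> period 2; Statistics -> period 3; Econ -> period 3; Physics -> period 1.

period 3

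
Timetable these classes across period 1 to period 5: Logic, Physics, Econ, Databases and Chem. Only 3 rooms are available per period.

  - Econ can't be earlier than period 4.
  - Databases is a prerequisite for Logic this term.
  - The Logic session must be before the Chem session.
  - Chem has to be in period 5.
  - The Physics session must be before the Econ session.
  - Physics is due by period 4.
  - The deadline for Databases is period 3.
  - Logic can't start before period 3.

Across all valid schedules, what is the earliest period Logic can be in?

period 3

Logic is available from period 3; downstream work caps Logic at period 4.
Logic at period 3 is achievable: Logic in period 3, Physics in period 1, Econ in period 4, Databases in period 1, Chem in period 5.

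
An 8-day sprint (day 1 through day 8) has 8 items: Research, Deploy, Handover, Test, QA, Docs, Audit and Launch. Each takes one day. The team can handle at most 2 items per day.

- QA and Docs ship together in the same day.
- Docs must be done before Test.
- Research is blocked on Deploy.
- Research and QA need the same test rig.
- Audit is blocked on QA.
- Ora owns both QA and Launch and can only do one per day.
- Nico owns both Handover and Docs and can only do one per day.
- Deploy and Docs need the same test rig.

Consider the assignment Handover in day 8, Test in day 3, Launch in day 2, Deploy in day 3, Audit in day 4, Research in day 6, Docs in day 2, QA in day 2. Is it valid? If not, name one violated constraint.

QA and Docs ship together in the same day — holds.
Docs must be done before Test — holds.
Nico owns both Handover and Docs and can only do one per day — holds.
Research and QA need the same test rig — holds.
Research is blocked on Deploy — holds.
The team can handle at most 2 items per day — violated.
Audit is blocked on QA — holds.
Ora owns both QA and Launch and can only do one per day — violated.
Deploy and Docs need the same test rig — holds.

No. Ora owns both QA and Launch and can only do one per day is not satisfied.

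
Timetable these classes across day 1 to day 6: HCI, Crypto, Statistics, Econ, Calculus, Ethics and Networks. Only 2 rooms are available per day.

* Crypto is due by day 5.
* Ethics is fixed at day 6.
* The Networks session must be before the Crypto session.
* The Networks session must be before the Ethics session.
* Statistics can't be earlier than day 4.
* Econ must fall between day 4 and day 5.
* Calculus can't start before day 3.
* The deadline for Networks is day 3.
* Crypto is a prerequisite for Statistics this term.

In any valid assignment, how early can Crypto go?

day 2

Precedence pushes Crypto to at least day 2; Crypto's own window allows nothing later than day 5.
Crypto at day 2 is achievable: Ethics -> day 6, Calculus -> day 3, HCI -> day 1, Econ -> day 4, Statistics -> day 4, Networks -> day 1, Crypto -> day 2.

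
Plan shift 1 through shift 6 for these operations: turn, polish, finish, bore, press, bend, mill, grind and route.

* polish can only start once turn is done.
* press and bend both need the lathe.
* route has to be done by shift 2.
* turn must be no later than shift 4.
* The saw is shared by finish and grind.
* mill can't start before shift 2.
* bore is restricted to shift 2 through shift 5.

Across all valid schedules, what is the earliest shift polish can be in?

Precedence pushes polish to at least shift 2.
polish at shift 2 is achievable: bore -> shift 2; polish -> shift 2; turn -> shift 1; press -> shift 1; grind -> shift 2; route -> shift 1; finish -> shift 1; mill -> shift 2; bend -> shift 2.

shift 2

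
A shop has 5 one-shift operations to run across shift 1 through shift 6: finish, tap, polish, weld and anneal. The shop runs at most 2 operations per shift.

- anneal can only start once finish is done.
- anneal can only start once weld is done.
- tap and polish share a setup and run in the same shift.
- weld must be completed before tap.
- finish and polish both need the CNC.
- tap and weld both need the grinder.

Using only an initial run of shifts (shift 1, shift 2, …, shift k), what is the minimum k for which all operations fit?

The precedence chain requires at least 2 distinct shifts.
With at most 2 per shift and 5 operations, at least 3 shifts are needed.
3 works (last occupied shift: shift 3): for example finish=shift 1, weld=shift 1, anneal=shift 2, polish=shift 3, tap=shift 3.

3 shifts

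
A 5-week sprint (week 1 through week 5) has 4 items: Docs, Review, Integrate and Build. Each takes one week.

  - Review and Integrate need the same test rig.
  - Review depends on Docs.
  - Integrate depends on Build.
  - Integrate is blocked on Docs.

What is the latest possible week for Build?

Downstream work caps Build at week 4.
Build at week 4 is achievable: Review in week 2; Docs in week 1; Build in week 4; Integrate in week 5.

week 4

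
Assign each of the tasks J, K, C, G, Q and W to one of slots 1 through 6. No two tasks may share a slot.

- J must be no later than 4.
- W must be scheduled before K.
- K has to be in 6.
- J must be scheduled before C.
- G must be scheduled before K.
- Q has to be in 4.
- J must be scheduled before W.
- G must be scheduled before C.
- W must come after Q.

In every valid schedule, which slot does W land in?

5

Q is fixed at 4 and must come before W, so W is at least 5.
K is fixed at 6 and must come after W, so W is at most 5.
So W must be 5.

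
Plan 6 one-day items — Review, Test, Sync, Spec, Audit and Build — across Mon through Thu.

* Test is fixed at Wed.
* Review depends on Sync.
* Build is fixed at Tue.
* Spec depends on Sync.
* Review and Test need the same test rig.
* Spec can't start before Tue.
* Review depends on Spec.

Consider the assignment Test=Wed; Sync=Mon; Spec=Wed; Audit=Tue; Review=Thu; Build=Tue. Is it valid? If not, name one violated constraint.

Valid

Review depends on Sync — holds.
Build is fixed at Tue — holds.
Review and Test need the same test rig — holds.
Spec can't start before Tue — holds.
Review depends on Spec — holds.
Spec depends on Sync — holds.
Test is fixed at Wed — holds.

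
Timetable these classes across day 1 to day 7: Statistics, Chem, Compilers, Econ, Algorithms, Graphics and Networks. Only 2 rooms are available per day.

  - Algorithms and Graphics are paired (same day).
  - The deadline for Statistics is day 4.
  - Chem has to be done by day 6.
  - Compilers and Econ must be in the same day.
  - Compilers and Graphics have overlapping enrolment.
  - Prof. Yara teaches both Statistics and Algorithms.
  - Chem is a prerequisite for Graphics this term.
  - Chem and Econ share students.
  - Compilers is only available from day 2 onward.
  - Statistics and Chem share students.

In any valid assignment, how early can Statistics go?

day 1

Statistics's own window allows nothing later than day 4.
Statistics at day 1 is achievable: Econ=day 3, Statistics=day 1, Chem=day 2, Algorithms=day 4, Compilers=day 3, Graphics=day 4, Networks=day 1.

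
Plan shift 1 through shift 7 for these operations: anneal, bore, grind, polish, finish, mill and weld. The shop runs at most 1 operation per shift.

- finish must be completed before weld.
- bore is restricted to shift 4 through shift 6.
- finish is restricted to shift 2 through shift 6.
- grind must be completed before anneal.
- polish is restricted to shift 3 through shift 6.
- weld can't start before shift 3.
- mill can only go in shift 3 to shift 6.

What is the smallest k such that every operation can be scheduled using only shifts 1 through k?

7 shifts

The precedence chain requires at least 2 distinct shifts.
With at most 1 per shift and 7 operations, at least 7 shifts are needed.
bore can't be placed before shift 4, so the schedule must run through at least shift 4.
7 works (last occupied shift: shift 7): for example grind in shift 1; mill in shift 5; finish in shift 2; weld in shift 6; bore in shift 4; polish in shift 3; anneal in shift 7.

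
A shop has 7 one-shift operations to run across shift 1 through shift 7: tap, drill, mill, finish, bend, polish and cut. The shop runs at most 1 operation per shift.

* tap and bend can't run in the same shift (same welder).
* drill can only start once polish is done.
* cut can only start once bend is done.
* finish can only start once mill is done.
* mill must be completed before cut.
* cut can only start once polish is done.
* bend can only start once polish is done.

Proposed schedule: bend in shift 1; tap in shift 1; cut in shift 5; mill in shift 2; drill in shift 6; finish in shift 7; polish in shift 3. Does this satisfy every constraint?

cut can only start once bend is done — holds.
cut can only start once polish is done — holds.
drill can only start once polish is done — holds.
mill must be completed before cut — holds.
finish can only start once mill is done — holds.
The shop runs at most 1 operation per shift — violated.
tap and bend can't run in the same shift (same welder) — violated.
bend can only start once polish is done — violated.

No — it violates: tap and bend can't run in the same shift (same welder)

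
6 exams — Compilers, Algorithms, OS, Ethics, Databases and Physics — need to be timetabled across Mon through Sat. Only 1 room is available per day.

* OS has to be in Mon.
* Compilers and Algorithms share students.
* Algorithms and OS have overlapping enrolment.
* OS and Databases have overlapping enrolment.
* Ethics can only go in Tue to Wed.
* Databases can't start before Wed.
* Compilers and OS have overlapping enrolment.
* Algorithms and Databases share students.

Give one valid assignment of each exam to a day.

Databases in Wed; OS in Mon; Physics in Sat; Ethics in Tue; Compilers in Thu; Algorithms in Fri

Checking: Algorithms(Fri) != Databases(Wed); Algorithms(Fri) != OS(Mon); Compilers(Thu) != Algorithms(Fri); Compilers(Thu) != OS(Mon); OS(Mon) != Databases(Wed); OS=Mon in [Mon,Mon]; Ethics=Tue in [Tue,Wed]; Databases=Wed in [Wed,Sat]; max 1 per day (cap 1).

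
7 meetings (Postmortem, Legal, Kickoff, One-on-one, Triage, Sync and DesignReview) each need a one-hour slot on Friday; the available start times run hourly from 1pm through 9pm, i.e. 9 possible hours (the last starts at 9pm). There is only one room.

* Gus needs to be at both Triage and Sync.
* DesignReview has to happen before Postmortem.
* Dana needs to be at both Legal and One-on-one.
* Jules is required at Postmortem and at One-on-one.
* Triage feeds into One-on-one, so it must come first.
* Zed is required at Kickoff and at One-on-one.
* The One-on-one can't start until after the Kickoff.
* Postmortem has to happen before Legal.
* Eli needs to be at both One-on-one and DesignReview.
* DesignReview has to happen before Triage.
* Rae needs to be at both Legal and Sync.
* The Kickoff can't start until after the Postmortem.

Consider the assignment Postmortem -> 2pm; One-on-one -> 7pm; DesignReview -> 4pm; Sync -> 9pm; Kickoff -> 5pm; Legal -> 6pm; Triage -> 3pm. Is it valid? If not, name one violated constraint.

Dana needs to be at both Legal and One-on-one — holds.
Rae needs to be at both Legal and Sync — holds.
Zed is required at Kickoff and at One-on-one — holds.
The Kickoff can't start until after the Postmortem — holds.
Postmortem has to happen before Legal — holds.
DesignReview has to happen before Triage — violated.
Triage feeds into One-on-one, so it must come first — holds.
Jules is required at Postmortem and at One-on-one — holds.
Eli needs to be at both One-on-one and DesignReview — holds.
There is only one room — holds.
DesignReview has to happen before Postmortem — violated.
Gus needs to be at both Triage and Sync — holds.
The One-on-one can't start until after the Kickoff — holds.

Invalid. DesignReview has to happen before Postmortem.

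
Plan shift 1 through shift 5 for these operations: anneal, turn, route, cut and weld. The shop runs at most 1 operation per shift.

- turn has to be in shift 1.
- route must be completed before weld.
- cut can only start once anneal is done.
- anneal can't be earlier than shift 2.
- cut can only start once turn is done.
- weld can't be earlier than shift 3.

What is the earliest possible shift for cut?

Precedence pushes cut to at least shift 3.
cut at shift 3 is achievable: route=shift 4; turn=shift 1; anneal=shift 2; cut=shift 3; weld=shift 5.

shift 3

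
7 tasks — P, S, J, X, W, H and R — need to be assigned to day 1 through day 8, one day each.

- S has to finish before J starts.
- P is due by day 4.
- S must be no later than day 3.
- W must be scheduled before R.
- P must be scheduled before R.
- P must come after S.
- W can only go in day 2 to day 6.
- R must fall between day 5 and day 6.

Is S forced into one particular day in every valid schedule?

S can be day 1 (e.g. X -> day 1, R -> day 5, H -> day 1, J -> day 2, S -> day 1, W -> day 2, P -> day 2) or day 2 (e.g. J in day 3; W in day 2; S in day 2; H in day 1; X in day 1; P in day 3; R in day 5).

No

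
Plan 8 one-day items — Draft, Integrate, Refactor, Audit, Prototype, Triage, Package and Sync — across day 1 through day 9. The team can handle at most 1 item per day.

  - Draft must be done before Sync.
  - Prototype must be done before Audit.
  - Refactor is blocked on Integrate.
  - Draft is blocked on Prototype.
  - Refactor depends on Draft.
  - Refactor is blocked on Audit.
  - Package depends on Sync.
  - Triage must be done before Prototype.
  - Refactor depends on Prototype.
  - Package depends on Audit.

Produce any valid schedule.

Package=day 8, Integrate=day 5, Triage=day 1, Refactor=day 6, Sync=day 7, Draft=day 3, Prototype=day 2, Audit=day 4

Checking: Sync(day 7) before Package(day 8); Audit(day 4) before Package(day 8); Prototype(day 2) before Audit(day 4); Triage(day 1) before Prototype(day 2); Draft(day 3) before Sync(day 7); Prototype(day 2) before Draft(day 3); Audit(day 4) before Refactor(day 6); Draft(day 3) before Refactor(day 6); Integrate(day 5) before Refactor(day 6); Prototype(day 2) before Refactor(day 6); max 1 per day (cap 1).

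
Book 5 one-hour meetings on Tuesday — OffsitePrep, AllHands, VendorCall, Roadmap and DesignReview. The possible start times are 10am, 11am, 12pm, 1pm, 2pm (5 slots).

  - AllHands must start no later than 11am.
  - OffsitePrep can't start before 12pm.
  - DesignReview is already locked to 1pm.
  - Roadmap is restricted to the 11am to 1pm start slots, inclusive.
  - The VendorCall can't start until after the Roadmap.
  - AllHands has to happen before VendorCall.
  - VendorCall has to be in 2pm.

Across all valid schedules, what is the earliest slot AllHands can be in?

AllHands's own window allows nothing later than 11am.
AllHands at 10am is achievable: DesignReview in 1pm; OffsitePrep in 12pm; Roadmap in 11am; AllHands in 10am; VendorCall in 2pm.

10am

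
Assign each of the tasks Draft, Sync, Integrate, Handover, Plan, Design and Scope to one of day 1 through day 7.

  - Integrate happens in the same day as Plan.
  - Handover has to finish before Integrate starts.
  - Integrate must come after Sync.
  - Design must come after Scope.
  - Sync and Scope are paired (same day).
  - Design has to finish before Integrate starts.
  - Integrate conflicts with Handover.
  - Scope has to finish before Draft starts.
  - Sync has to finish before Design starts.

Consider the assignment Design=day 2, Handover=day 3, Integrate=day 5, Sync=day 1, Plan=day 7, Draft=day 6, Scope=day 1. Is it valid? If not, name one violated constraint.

Scope has to finish before Draft starts — holds.
Integrate must come after Sync — holds.
Sync has to finish before Design starts — holds.
Sync and Scope are paired (same day) — holds.
Handover has to finish before Integrate starts — holds.
Design has to finish before Integrate starts — holds.
Integrate happens in the same day as Plan — violated.
Design must come after Scope — holds.
Integrate conflicts with Handover — holds.

Invalid. Integrate happens in the same day as Plan.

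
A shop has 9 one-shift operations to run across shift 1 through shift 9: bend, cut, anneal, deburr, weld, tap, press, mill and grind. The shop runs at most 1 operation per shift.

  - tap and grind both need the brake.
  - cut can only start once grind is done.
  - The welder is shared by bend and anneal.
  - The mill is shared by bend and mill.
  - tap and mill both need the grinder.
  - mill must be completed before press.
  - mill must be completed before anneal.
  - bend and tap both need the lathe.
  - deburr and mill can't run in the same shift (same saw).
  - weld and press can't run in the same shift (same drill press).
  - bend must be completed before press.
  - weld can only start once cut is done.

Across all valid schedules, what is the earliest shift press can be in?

Precedence pushes press to at least shift 2.
press at shift 3 is achievable: cut=shift 5, bend=shift 2, mill=shift 1, press=shift 3, tap=shift 9, deburr=shift 8, weld=shift 7, anneal=shift 6, grind=shift 4.
Nothing earlier works — the conflict and capacity constraints rule out every shift before shift 3.

shift 3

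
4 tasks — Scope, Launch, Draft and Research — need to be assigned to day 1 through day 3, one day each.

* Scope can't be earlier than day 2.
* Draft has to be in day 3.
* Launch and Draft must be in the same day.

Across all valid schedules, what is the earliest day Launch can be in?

day 3

Launch must be in the same day as Draft, which can't be before day 3, so Launch is at least day 3.
Launch at day 3 is achievable: Draft in day 3, Research in day 1, Launch in day 3, Scope in day 2.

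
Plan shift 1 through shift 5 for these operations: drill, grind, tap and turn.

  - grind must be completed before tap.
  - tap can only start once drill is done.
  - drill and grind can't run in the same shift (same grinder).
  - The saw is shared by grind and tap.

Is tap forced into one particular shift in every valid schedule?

No

tap can be shift 3 (e.g. drill -> shift 1; turn -> shift 1; tap -> shift 3; grind -> shift 2) or shift 4 (e.g. drill in shift 1; tap in shift 4; turn in shift 1; grind in shift 2).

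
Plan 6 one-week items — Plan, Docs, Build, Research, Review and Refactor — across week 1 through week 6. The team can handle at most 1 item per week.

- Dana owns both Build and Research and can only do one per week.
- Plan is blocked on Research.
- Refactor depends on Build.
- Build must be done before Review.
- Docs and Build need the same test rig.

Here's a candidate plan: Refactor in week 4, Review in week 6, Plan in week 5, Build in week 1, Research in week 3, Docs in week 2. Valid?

Yes

The team can handle at most 1 item per week — holds.
Dana owns both Build and Research and can only do one per week — holds.
Refactor depends on Build — holds.
Docs and Build need the same test rig — holds.
Build must be done before Review — holds.
Plan is blocked on Research — holds.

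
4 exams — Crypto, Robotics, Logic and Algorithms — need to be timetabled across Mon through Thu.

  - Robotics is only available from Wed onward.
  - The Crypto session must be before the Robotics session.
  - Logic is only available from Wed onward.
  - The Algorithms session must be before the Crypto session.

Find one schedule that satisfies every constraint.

Algorithms=Mon, Robotics=Wed, Logic=Wed, Crypto=Tue

Checking: Crypto(Tue) before Robotics(Wed); Algorithms(Mon) before Crypto(Tue); Robotics=Wed in [Wed,Thu]; Logic=Wed in [Wed,Thu].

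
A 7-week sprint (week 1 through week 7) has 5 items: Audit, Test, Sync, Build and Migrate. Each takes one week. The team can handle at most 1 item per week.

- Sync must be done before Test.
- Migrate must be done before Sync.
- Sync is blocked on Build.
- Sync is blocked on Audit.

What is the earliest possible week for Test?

Precedence pushes Test to at least week 3.
Test at week 5 is achievable: Migrate=week 3, Build=week 2, Test=week 5, Audit=week 1, Sync=week 4.
Nothing earlier works — the capacity limit rule out every week before week 5.

week 5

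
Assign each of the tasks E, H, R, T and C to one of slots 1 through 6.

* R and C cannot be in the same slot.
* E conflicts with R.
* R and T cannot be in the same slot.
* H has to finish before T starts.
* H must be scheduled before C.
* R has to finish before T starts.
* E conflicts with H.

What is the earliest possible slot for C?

Precedence pushes C to at least 2.
C at 2 is achievable: E -> 2, H -> 1, R -> 1, C -> 2, T -> 2.

2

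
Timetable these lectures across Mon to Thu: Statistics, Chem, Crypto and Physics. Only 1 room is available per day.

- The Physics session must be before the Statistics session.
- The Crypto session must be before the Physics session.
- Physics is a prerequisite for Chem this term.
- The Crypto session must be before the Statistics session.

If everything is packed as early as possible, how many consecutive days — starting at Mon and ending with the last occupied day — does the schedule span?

4 days

The precedence chain requires at least 3 distinct days.
With at most 1 per day and 4 lectures, at least 4 days are needed.
4 works (last occupied day: Thu): for example Crypto in Mon; Statistics in Wed; Physics in Tue; Chem in Thu.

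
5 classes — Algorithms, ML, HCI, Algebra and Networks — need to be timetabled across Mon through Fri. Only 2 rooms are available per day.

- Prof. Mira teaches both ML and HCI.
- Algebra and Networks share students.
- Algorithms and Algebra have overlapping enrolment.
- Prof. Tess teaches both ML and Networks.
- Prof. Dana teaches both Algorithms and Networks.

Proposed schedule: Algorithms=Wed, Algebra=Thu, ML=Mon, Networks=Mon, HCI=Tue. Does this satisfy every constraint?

Prof. Dana teaches both Algorithms and Networks — holds.
Prof. Mira teaches both ML and HCI — holds.
Prof. Tess teaches both ML and Networks — violated.
Only 2 rooms are available per day — holds.
Algorithms and Algebra have overlapping enrolment — holds.
Algebra and Networks share students — holds.

No. Prof. Tess teaches both ML and Networks is not satisfied.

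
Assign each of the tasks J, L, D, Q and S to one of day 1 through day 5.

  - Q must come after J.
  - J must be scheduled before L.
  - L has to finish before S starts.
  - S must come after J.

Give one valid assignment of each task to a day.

L -> day 2, J -> day 1, Q -> day 2, D -> day 1, S -> day 3

Checking: J(day 1) before Q(day 2); J(day 1) before L(day 2); L(day 2) before S(day 3); J(day 1) before S(day 3).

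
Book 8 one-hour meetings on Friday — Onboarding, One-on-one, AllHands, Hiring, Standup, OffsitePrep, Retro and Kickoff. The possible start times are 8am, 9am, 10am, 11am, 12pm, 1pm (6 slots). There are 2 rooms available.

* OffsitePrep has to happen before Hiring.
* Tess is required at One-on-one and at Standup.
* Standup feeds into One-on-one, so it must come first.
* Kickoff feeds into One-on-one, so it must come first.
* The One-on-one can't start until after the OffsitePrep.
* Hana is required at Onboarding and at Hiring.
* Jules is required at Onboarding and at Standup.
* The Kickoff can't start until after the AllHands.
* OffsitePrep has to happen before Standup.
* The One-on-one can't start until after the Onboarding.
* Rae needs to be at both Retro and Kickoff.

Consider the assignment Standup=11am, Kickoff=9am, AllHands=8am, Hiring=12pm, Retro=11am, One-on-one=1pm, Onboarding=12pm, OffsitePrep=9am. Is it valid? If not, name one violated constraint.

Tess is required at One-on-one and at Standup — holds.
The One-on-one can't start until after the Onboarding — holds.
Jules is required at Onboarding and at Standup — holds.
OffsitePrep has to happen before Standup — holds.
OffsitePrep has to happen before Hiring — holds.
Standup feeds into One-on-one, so it must come first — holds.
Kickoff feeds into One-on-one, so it must come first — holds.
There are 2 rooms available — holds.
The One-on-one can't start until after the OffsitePrep — holds.
The Kickoff can't start until after the AllHands — holds.
Rae needs to be at both Retro and Kickoff — holds.
Hana is required at Onboarding and at Hiring — violated.

No. Hana is required at Onboarding and at Hiring is not satisfied.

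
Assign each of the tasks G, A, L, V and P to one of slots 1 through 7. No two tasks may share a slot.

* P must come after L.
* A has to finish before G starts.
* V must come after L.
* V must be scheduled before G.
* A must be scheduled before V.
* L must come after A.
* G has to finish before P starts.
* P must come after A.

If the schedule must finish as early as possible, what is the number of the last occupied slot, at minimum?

The precedence chain requires at least 5 distinct slots.
With at most 1 per slot and 5 tasks, at least 5 slots are needed.
5 works (last occupied slot: 5): for example L in 2; A in 1; G in 4; V in 3; P in 5.

slot 5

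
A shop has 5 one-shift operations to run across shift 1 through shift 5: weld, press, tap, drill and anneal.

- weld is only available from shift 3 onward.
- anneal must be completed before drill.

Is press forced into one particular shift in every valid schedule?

No

press can be shift 1 (e.g. drill -> shift 2, weld -> shift 3, anneal -> shift 1, press -> shift 1, tap -> shift 1) or shift 2 (e.g. anneal=shift 1, press=shift 2, tap=shift 1, weld=shift 3, drill=shift 2).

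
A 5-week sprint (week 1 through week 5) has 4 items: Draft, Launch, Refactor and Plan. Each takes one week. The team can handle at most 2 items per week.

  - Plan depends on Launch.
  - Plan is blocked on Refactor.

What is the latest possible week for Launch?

week 4

Downstream work caps Launch at week 4.
Launch at week 4 is achievable: Launch -> week 4; Draft -> week 1; Plan -> week 5; Refactor -> week 1.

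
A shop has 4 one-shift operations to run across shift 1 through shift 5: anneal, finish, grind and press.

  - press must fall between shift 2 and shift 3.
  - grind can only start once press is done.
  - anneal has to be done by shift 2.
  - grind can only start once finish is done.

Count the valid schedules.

Splitting on anneal: it can be shift 1 (16), shift 2 (16). Listing each branch's schedules as (finish, grind, press) by shift number:
anneal=shift 1: (1,3,2) (1,4,2) (1,4,3) (1,5,2) (1,5,3) (2,3,2) (2,4,2) (2,4,3) (2,5,2) (2,5,3) (3,4,2) (3,4,3) (3,5,2) (3,5,3) (4,5,2) (4,5,3) — 16.
anneal=shift 2: (1,3,2) (1,4,2) (1,4,3) (1,5,2) (1,5,3) (2,3,2) (2,4,2) (2,4,3) (2,5,2) (2,5,3) (3,4,2) (3,4,3) (3,5,2) (3,5,3) (4,5,2) (4,5,3) — 16.
Summing: 16 + 16 = 32.

32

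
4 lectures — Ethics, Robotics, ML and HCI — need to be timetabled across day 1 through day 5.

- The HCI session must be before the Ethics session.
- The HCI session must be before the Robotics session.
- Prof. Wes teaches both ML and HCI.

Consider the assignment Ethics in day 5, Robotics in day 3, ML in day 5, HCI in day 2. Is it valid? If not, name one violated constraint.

Valid

The HCI session must be before the Robotics session — holds.
The HCI session must be before the Ethics session — holds.
Prof. Wes teaches both ML and HCI — holds.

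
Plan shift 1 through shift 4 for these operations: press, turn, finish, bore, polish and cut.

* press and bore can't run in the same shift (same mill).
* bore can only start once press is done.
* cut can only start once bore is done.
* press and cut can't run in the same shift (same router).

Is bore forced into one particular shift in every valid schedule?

No

bore can be shift 2 (e.g. bore in shift 2, polish in shift 1, press in shift 1, cut in shift 3, turn in shift 1, finish in shift 1) or shift 3 (e.g. polish in shift 1; turn in shift 1; cut in shift 4; finish in shift 1; bore in shift 3; press in shift 1).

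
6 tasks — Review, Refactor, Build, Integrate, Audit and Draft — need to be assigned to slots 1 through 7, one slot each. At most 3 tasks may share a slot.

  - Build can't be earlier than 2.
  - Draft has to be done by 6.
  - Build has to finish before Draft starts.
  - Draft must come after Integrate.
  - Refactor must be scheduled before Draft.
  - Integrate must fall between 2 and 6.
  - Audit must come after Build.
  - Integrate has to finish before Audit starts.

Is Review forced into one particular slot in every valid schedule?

No

Review can be 1 (e.g. Refactor in 1, Build in 2, Audit in 3, Integrate in 2, Draft in 3, Review in 1) or 2 (e.g. Refactor -> 1; Review -> 2; Build -> 2; Audit -> 3; Draft -> 3; Integrate -> 2).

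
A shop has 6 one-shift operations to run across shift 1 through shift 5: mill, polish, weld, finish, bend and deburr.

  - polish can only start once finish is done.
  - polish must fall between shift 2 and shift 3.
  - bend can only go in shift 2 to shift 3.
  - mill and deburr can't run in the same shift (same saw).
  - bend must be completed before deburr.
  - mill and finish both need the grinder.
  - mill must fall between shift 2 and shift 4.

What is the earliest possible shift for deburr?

Precedence pushes deburr to at least shift 3.
deburr at shift 3 is achievable: mill=shift 2, deburr=shift 3, bend=shift 2, weld=shift 1, polish=shift 2, finish=shift 1.

shift 3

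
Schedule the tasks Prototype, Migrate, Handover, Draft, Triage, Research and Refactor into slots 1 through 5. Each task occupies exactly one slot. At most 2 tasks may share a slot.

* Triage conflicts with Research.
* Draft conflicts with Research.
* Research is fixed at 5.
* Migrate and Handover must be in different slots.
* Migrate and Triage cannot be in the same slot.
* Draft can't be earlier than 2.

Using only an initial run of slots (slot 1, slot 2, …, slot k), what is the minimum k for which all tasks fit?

With at most 2 per slot and 7 tasks, at least 4 slots are needed.
Research can't be placed before 5, so the schedule must run through at least slot 5.
5 works (last occupied slot: 5): for example Migrate=1, Draft=2, Triage=3, Prototype=1, Handover=2, Refactor=3, Research=5.

5 slots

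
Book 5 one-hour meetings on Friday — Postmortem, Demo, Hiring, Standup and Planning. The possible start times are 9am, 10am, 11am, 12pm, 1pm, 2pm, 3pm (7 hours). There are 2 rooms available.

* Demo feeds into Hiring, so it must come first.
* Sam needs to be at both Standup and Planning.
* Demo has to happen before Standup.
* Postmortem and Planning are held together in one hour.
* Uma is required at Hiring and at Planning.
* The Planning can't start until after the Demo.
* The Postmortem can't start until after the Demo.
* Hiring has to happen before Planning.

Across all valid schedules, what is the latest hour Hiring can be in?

Precedence pushes Hiring to at least 10am; downstream work caps Hiring at 2pm.
Hiring at 2pm is achievable: Postmortem in 3pm; Planning in 3pm; Standup in 10am; Demo in 9am; Hiring in 2pm.

2pm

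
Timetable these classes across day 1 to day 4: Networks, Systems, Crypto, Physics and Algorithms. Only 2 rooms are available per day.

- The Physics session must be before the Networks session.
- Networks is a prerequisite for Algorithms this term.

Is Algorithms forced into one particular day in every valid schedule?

No

Algorithms can be day 3 (e.g. Crypto=day 2, Networks=day 2, Systems=day 1, Algorithms=day 3, Physics=day 1) or day 4 (e.g. Algorithms=day 4; Networks=day 2; Physics=day 1; Systems=day 1; Crypto=day 2).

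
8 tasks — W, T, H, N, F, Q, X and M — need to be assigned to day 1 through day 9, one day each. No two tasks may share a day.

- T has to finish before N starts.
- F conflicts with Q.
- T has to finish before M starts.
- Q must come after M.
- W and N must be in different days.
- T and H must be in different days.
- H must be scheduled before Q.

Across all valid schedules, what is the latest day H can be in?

Downstream work caps H at day 8.
H at day 8 is achievable: N -> day 3; Q -> day 9; M -> day 2; H -> day 8; X -> day 6; T -> day 1; F -> day 5; W -> day 4.

day 8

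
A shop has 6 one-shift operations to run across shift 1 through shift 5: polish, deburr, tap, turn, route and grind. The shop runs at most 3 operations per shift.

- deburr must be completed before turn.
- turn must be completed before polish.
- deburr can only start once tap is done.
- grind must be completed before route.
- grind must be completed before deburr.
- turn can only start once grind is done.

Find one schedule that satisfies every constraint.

grind in shift 1, turn in shift 3, tap in shift 1, route in shift 2, polish in shift 4, deburr in shift 2

Checking: turn(shift 3) before polish(shift 4); grind(shift 1) before deburr(shift 2); tap(shift 1) before deburr(shift 2); deburr(shift 2) before turn(shift 3); grind(shift 1) before turn(shift 3); grind(shift 1) before route(shift 2); max 2 per shift (cap 3).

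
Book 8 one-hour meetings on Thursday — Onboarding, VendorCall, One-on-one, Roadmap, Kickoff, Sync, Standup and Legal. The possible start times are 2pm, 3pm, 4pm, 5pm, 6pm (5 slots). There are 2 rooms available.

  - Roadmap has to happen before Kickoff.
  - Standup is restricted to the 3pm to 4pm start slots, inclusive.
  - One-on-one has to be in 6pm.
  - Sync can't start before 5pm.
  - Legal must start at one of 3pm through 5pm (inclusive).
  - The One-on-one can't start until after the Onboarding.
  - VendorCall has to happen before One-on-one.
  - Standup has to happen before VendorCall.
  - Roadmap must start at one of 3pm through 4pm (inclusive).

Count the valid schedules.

55

Splitting on Onboarding: it can be 2pm (30), 3pm (9), 4pm (9), 5pm (7). Listing each branch's schedules as (VendorCall, One-on-one, Roadmap, Kickoff, Sync, Standup, Legal):
Onboarding=2pm: (4pm,6pm,3pm,4pm,5pm,3pm,5pm) (4pm,6pm,3pm,4pm,6pm,3pm,5pm) (4pm,6pm,3pm,5pm,5pm,3pm,4pm) (4pm,6pm,3pm,5pm,6pm,3pm,4pm) (4pm,6pm,3pm,5pm,6pm,3pm,5pm) (4pm,6pm,3pm,6pm,5pm,3pm,4pm) (4pm,6pm,3pm,6pm,5pm,3pm,5pm) (4pm,6pm,4pm,5pm,5pm,3pm,3pm) (4pm,6pm,4pm,5pm,6pm,3pm,3pm) (4pm,6pm,4pm,5pm,6pm,3pm,5pm) (4pm,6pm,4pm,6pm,5pm,3pm,3pm) (4pm,6pm,4pm,6pm,5pm,3pm,5pm) (5pm,6pm,3pm,4pm,5pm,3pm,4pm) (5pm,6pm,3pm,4pm,5pm,4pm,3pm) (5pm,6pm,3pm,4pm,6pm,3pm,4pm) (5pm,6pm,3pm,4pm,6pm,3pm,5pm) (5pm,6pm,3pm,4pm,6pm,4pm,3pm) (5pm,6pm,3pm,4pm,6pm,4pm,5pm) (5pm,6pm,3pm,5pm,6pm,3pm,4pm) (5pm,6pm,3pm,5pm,6pm,4pm,3pm) (5pm,6pm,3pm,5pm,6pm,4pm,4pm) (5pm,6pm,3pm,6pm,5pm,3pm,4pm) (5pm,6pm,3pm,6pm,5pm,4pm,3pm) (5pm,6pm,3pm,6pm,5pm,4pm,4pm) (5pm,6pm,4pm,5pm,6pm,3pm,3pm) (5pm,6pm,4pm,5pm,6pm,3pm,4pm) (5pm,6pm,4pm,5pm,6pm,4pm,3pm) (5pm,6pm,4pm,6pm,5pm,3pm,3pm) (5pm,6pm,4pm,6pm,5pm,3pm,4pm) (5pm,6pm,4pm,6pm,5pm,4pm,3pm) — 30.
Onboarding=3pm: (4pm,6pm,4pm,5pm,6pm,3pm,5pm) (4pm,6pm,4pm,6pm,5pm,3pm,5pm) (5pm,6pm,3pm,4pm,6pm,4pm,5pm) (5pm,6pm,3pm,5pm,6pm,4pm,4pm) (5pm,6pm,3pm,6pm,5pm,4pm,4pm) (5pm,6pm,4pm,5pm,6pm,3pm,4pm) (5pm,6pm,4pm,5pm,6pm,4pm,3pm) (5pm,6pm,4pm,6pm,5pm,3pm,4pm) (5pm,6pm,4pm,6pm,5pm,4pm,3pm) — 9.
Onboarding=4pm: (4pm,6pm,3pm,5pm,6pm,3pm,5pm) (4pm,6pm,3pm,6pm,5pm,3pm,5pm) (5pm,6pm,3pm,4pm,6pm,3pm,5pm) (5pm,6pm,3pm,5pm,6pm,3pm,4pm) (5pm,6pm,3pm,5pm,6pm,4pm,3pm) (5pm,6pm,3pm,6pm,5pm,3pm,4pm) (5pm,6pm,3pm,6pm,5pm,4pm,3pm) (5pm,6pm,4pm,5pm,6pm,3pm,3pm) (5pm,6pm,4pm,6pm,5pm,3pm,3pm) — 9.
Onboarding=5pm: (4pm,6pm,3pm,4pm,6pm,3pm,5pm) (4pm,6pm,3pm,5pm,6pm,3pm,4pm) (4pm,6pm,3pm,6pm,5pm,3pm,4pm) (4pm,6pm,4pm,5pm,6pm,3pm,3pm) (4pm,6pm,4pm,6pm,5pm,3pm,3pm) (5pm,6pm,3pm,4pm,6pm,3pm,4pm) (5pm,6pm,3pm,4pm,6pm,4pm,3pm) — 7.
Summing: 30 + 9 + 9 + 7 = 55.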